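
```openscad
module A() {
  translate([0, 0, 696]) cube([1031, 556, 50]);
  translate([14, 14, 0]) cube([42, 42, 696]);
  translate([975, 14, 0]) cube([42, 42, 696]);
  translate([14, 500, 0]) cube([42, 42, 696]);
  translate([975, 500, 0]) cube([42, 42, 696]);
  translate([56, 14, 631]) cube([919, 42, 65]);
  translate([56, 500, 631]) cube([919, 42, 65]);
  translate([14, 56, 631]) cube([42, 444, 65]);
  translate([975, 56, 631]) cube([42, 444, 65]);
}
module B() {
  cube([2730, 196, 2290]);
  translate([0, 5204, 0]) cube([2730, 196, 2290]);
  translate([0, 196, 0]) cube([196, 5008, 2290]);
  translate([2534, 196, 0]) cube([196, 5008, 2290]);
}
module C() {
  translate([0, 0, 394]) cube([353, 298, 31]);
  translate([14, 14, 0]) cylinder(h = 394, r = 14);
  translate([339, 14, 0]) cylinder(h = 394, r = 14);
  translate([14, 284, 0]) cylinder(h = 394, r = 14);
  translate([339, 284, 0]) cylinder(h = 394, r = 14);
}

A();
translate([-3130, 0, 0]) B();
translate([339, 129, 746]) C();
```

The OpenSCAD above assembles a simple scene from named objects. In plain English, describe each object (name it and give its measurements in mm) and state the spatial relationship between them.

A is a table with a 1031×556 mm rectangular top, 50 mm thick, top surface at z = 746 mm, supported by four 42×42 mm square legs, each inset 14 mm from the nearest pair of top edges, running from the floor. Four apron rails, 42 mm thick and 65 mm tall, run between adjacent legs with their top edges flush with the underside of the top and their outer faces flush with the legs' outer faces.

B is the wall frame of a small rectangular building: four walls, each 2290 mm tall and 196 mm thick, enclosing a footprint 2730 mm (x) by 5400 mm (y) outside-to-outside, with no floor or roof. The front and back walls (the −y and +y sides) span the full width; the two side walls fit between them.

C is a simple wooden stool: a rectangular seat 353 mm (x) by 298 mm (y), 31 mm thick, top face at z = 425 mm, on four round legs, each 28 mm in diameter. The legs rest on z = 0, each leg's axis is inset half a diameter from the nearest pair of seat edges (so the leg's bounding box is flush with the corner).

The house frame is on the floor beside the table on its −x side. The stool is on top of the table, centred.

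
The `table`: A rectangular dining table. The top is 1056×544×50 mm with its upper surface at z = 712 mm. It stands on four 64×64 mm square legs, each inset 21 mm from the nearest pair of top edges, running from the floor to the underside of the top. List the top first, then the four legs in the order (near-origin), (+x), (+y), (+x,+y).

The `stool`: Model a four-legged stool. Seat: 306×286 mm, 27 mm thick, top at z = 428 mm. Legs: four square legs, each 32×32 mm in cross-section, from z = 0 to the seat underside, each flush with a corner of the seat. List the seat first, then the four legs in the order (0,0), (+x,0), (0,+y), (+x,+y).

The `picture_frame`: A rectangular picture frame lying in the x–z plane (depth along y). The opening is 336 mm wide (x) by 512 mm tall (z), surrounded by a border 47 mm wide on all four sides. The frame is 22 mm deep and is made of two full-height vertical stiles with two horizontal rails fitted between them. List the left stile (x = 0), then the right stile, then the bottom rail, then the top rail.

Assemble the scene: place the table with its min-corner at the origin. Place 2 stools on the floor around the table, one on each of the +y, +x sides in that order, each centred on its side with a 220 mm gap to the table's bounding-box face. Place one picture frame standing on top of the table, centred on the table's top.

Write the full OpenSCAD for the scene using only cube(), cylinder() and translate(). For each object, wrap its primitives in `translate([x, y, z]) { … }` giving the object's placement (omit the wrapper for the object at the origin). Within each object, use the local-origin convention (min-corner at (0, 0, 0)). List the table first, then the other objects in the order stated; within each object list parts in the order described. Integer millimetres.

translate([0, 0, 662]) cube([1056, 544, 50]);
translate([21, 21, 0]) cube([64, 64, 662]);
translate([971, 21, 0]) cube([64, 64, 662]);
translate([21, 459, 0]) cube([64, 64, 662]);
translate([971, 459, 0]) cube([64, 64, 662]);
translate([375, 764, 0]) {
  translate([0, 0, 401]) cube([306, 286, 27]);
  cube([32, 32, 401]);
  translate([274, 0, 0]) cube([32, 32, 401]);
  translate([0, 254, 0]) cube([32, 32, 401]);
  translate([274, 254, 0]) cube([32, 32, 401]);
}
translate([1276, 129, 0]) {
  translate([0, 0, 401]) cube([306, 286, 27]);
  cube([32, 32, 401]);
  translate([274, 0, 0]) cube([32, 32, 401]);
  translate([0, 254, 0]) cube([32, 32, 401]);
  translate([274, 254, 0]) cube([32, 32, 401]);
}
translate([313, 261, 712]) {
  cube([47, 22, 606]);
  translate([383, 0, 0]) cube([47, 22, 606]);
  translate([47, 0, 0]) cube([336, 22, 47]);
  translate([47, 0, 559]) cube([336, 22, 47]);
}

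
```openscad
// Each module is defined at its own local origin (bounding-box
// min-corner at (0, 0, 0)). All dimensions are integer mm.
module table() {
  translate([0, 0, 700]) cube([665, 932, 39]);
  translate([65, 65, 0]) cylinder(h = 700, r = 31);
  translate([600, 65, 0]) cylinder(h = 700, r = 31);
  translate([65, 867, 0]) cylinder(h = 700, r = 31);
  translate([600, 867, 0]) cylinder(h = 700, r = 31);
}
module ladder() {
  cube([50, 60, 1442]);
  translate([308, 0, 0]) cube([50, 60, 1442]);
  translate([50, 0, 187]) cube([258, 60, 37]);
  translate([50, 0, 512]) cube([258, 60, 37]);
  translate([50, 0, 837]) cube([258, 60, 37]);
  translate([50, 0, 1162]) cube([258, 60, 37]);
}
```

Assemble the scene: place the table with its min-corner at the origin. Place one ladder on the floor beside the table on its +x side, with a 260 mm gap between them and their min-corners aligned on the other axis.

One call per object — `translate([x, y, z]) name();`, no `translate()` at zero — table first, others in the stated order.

table();
translate([925, 0, 0]) ladder();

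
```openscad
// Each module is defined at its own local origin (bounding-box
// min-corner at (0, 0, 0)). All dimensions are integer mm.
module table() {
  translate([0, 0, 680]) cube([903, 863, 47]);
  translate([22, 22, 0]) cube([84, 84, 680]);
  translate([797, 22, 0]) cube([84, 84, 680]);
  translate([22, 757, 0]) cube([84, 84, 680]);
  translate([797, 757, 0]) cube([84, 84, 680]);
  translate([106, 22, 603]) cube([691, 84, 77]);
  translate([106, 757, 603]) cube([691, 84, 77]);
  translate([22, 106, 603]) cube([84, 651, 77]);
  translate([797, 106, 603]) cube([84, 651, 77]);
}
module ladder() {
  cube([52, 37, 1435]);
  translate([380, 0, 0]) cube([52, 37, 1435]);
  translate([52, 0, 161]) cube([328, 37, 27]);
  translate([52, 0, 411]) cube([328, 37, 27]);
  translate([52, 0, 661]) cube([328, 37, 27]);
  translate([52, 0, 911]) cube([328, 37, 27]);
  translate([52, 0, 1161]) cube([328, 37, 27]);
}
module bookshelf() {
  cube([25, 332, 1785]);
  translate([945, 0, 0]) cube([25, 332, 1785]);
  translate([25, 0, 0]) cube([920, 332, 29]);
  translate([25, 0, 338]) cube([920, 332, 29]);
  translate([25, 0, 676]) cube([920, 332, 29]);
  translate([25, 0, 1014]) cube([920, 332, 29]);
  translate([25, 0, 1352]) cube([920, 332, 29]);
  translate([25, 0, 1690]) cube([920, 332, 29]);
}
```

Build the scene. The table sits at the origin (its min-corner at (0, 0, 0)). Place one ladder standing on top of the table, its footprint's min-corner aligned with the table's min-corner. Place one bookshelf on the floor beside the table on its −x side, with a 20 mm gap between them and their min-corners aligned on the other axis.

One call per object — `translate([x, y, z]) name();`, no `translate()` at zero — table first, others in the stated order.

table();
translate([0, 0, 727]) ladder();
translate([-990, 0, 0]) bookshelf();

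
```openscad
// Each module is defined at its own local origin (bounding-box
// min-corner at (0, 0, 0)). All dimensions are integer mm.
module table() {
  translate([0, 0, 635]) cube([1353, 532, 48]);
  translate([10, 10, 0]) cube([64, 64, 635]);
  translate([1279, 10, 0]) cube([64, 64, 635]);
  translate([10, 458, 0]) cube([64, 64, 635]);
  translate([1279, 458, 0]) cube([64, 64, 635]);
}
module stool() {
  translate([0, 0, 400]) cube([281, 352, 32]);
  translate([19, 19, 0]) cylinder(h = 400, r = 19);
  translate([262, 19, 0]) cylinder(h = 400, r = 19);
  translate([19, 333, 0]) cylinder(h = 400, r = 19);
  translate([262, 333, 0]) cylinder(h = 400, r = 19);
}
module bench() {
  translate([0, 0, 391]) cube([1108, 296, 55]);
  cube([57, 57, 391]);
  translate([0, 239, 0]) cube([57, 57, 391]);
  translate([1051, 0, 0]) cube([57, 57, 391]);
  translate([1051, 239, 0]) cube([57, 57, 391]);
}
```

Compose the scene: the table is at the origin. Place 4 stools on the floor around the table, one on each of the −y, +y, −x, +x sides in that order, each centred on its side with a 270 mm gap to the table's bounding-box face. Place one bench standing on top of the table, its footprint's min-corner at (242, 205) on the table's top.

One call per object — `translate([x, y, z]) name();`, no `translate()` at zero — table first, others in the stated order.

table();
translate([536, -622, 0]) stool();
translate([536, 802, 0]) stool();
translate([-551, 90, 0]) stool();
translate([1623, 90, 0]) stool();
translate([242, 205, 683]) bench();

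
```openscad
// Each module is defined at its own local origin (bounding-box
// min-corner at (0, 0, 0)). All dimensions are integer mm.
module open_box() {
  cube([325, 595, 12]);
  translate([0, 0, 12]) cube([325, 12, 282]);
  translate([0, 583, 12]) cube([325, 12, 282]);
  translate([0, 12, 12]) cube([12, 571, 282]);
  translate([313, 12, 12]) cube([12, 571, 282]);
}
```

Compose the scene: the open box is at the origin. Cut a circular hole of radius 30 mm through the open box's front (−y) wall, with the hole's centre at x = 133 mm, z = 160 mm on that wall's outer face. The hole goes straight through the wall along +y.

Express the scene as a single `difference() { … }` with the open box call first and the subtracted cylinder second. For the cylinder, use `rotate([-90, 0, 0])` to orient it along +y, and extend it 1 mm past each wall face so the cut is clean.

difference() {
  open_box();
  translate([133, -1, 160]) rotate([-90, 0, 0]) cylinder(h = 14, r = 30);
}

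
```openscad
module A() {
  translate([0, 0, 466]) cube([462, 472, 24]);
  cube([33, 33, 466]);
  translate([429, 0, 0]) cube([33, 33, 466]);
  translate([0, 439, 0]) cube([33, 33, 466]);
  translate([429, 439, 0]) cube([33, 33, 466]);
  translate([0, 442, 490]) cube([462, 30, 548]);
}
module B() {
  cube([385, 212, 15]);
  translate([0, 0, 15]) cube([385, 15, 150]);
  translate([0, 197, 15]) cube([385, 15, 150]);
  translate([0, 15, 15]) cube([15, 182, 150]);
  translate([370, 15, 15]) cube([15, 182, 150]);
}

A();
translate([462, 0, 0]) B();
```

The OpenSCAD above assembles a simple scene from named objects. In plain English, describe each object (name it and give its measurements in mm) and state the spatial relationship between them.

A is a chair: 462×472 mm seat, 24 mm thick, top at z = 490 mm, on four 33 mm square corner legs flush with the seat edges. A 30 mm thick backrest slab spans the full seat width, extending 548 mm above the seat top, its back face flush with the seat's +y edge.

B is an open storage box with external size 385×212×165 mm and wall thickness 15 mm (the base is also 15 mm thick). The base covers the whole footprint; the four walls stand on the base, with the y-facing walls full-width and the x-facing walls fitting between their inner faces.

The open box is against the chair's +x side, with their −y faces flush.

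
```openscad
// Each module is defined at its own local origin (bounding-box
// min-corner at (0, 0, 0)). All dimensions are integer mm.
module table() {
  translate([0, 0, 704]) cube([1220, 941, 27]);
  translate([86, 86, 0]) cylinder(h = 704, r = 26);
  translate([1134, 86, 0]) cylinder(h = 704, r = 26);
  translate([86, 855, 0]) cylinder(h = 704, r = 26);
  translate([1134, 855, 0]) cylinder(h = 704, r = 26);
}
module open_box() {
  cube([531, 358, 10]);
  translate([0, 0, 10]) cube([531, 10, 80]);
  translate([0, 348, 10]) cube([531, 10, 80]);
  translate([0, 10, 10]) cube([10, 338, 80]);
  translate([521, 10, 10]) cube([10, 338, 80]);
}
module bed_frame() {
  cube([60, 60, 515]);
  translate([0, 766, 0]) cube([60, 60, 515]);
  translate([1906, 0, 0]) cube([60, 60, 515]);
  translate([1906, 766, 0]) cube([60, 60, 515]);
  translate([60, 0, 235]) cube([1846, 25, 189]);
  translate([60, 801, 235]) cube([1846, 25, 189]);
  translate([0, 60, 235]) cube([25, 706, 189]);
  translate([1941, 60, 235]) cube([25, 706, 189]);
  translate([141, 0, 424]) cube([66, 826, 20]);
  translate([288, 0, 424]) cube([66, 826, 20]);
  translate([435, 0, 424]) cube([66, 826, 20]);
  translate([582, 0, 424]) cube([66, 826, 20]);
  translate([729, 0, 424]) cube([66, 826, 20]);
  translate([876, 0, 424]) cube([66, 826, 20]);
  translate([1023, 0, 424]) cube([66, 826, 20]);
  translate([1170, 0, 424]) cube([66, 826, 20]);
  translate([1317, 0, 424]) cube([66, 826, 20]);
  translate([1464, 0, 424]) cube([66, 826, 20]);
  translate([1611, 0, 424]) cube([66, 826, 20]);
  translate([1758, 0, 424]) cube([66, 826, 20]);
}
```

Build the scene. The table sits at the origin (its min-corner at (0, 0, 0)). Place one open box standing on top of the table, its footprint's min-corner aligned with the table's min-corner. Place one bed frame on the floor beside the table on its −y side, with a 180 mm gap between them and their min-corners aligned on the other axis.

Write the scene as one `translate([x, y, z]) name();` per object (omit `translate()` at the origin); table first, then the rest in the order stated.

table();
translate([0, 0, 731]) open_box();
translate([0, -1006, 0]) bed_frame();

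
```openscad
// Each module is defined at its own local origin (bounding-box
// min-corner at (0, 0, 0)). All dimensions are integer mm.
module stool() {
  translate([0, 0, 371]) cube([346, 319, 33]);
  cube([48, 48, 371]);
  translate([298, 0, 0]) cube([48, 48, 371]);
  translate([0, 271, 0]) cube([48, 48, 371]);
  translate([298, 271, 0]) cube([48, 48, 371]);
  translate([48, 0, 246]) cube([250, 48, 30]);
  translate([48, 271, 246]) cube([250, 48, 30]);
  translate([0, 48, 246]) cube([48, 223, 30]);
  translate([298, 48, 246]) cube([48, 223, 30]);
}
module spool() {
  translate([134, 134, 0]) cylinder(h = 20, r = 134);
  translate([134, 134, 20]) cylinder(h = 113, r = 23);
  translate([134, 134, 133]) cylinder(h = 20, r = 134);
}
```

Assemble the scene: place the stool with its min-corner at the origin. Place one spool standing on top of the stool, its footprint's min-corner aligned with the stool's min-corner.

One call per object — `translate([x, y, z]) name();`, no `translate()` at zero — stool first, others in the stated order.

stool();
translate([0, 0, 404]) spool();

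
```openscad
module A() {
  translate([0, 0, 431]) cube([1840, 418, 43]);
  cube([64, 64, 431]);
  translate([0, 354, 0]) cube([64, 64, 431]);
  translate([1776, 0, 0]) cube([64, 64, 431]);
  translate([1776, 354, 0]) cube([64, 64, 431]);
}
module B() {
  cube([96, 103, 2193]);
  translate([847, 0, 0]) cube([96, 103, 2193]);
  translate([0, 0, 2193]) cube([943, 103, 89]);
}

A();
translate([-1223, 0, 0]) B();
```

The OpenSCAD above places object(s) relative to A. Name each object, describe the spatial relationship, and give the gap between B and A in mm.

A is a bench. B is a door frame. The door frame is on the floor beside the bench on its −x side. The gap between the door frame and the bench is 280 mm.

The door frame's nearest face is 280 mm from the bench's −x face.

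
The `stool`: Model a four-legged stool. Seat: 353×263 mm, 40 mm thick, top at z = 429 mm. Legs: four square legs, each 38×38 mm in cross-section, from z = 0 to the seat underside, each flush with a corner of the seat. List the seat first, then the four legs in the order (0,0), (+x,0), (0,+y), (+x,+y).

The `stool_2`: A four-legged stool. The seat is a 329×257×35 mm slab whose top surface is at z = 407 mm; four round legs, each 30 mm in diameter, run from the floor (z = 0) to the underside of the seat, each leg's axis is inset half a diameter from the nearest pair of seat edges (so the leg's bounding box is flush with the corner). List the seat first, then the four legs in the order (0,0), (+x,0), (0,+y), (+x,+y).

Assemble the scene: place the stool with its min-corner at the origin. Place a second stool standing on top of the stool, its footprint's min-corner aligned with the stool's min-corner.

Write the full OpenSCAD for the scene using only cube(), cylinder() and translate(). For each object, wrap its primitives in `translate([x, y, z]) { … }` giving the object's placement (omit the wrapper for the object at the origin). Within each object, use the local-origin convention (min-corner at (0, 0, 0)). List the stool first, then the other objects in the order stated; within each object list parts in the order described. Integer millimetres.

translate([0, 0, 389]) cube([353, 263, 40]);
cube([38, 38, 389]);
translate([315, 0, 0]) cube([38, 38, 389]);
translate([0, 225, 0]) cube([38, 38, 389]);
translate([315, 225, 0]) cube([38, 38, 389]);
translate([0, 0, 429]) {
  translate([0, 0, 372]) cube([329, 257, 35]);
  translate([15, 15, 0]) cylinder(h = 372, r = 15);
  translate([314, 15, 0]) cylinder(h = 372, r = 15);
  translate([15, 242, 0]) cylinder(h = 372, r = 15);
  translate([314, 242, 0]) cylinder(h = 372, r = 15);
}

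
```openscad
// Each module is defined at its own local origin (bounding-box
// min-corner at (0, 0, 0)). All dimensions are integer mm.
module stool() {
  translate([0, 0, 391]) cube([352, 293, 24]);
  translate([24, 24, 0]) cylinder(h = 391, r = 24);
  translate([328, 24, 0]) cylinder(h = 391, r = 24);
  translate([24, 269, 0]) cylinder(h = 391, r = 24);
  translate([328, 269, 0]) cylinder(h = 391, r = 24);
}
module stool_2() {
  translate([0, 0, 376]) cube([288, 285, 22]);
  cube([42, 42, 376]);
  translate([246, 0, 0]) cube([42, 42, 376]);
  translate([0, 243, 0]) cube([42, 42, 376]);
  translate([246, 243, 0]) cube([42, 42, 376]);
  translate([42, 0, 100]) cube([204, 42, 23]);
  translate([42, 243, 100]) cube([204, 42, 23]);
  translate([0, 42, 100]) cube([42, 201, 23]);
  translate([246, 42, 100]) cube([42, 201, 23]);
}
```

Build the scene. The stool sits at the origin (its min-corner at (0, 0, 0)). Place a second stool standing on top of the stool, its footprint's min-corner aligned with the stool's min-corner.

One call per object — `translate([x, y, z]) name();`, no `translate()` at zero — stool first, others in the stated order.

stool();
translate([0, 0, 415]) stool_2();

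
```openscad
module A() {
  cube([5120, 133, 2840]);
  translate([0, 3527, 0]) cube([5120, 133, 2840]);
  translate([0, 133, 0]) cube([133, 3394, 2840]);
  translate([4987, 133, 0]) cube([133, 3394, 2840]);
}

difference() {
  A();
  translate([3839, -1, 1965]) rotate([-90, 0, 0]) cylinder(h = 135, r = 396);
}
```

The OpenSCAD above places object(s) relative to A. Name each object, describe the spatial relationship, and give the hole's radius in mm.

A is a house frame. The house frame has a circular hole through its front wall. The hole's radius is 396 mm.

The subtracted cylinder has r = 396 mm.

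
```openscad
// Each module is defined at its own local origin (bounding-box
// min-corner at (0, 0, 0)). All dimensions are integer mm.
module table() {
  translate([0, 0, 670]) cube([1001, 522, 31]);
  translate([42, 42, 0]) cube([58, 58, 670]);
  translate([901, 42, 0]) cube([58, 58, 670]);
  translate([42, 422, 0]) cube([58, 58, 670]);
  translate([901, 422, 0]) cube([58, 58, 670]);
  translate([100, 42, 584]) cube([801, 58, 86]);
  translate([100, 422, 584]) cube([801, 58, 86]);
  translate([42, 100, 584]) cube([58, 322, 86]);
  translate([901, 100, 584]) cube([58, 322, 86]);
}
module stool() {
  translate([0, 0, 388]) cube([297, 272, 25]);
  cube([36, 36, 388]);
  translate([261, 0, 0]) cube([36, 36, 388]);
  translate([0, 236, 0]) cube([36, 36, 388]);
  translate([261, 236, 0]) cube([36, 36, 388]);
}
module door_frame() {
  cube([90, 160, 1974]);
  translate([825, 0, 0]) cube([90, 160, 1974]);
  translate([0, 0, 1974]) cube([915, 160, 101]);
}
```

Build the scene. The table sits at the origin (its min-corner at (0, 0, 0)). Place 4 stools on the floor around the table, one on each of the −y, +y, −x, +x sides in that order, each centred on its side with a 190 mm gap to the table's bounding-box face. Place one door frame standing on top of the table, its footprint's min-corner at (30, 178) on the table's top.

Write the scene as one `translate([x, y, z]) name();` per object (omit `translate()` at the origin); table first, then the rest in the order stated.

table();
translate([352, -462, 0]) stool();
translate([352, 712, 0]) stool();
translate([-487, 125, 0]) stool();
translate([1191, 125, 0]) stool();
translate([30, 178, 701]) door_frame();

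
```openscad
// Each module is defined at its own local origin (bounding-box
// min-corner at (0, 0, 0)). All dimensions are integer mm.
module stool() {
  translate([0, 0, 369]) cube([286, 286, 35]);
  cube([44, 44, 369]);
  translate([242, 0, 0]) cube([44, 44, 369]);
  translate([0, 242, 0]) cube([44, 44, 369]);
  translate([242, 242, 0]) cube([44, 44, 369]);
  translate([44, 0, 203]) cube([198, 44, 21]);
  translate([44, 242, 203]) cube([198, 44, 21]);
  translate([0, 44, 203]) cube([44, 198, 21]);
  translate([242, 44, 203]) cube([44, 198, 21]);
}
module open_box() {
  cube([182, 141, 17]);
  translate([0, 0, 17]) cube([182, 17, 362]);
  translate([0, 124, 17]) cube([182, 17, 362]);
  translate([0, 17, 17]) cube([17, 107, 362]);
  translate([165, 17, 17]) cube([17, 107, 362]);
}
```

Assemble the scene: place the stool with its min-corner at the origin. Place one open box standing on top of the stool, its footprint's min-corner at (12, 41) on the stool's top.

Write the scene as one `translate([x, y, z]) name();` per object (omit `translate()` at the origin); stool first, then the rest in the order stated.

stool();
translate([12, 41, 404]) open_box();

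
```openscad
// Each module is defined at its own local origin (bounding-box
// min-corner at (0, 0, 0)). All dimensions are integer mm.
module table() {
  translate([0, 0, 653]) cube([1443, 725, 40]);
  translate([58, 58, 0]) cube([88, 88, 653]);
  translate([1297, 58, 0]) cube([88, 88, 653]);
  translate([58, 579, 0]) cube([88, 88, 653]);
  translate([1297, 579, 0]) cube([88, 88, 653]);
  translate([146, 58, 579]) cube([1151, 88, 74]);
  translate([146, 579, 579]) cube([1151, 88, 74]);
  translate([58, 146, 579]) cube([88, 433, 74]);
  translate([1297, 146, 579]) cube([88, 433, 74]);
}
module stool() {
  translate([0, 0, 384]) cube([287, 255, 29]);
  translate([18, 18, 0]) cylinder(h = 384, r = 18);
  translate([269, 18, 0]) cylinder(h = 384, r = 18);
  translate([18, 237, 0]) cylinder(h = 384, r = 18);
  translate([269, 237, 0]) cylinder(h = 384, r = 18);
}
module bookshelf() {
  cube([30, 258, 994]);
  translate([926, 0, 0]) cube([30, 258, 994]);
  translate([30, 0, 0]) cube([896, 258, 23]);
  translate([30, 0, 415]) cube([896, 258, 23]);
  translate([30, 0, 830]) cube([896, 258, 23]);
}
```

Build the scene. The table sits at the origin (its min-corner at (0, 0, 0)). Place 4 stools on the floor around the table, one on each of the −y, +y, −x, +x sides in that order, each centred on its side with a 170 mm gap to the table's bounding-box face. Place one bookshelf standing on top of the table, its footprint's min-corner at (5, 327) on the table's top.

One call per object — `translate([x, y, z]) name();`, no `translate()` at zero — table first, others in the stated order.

table();
translate([578, -425, 0]) stool();
translate([578, 895, 0]) stool();
translate([-457, 235, 0]) stool();
translate([1613, 235, 0]) stool();
translate([5, 327, 693]) bookshelf();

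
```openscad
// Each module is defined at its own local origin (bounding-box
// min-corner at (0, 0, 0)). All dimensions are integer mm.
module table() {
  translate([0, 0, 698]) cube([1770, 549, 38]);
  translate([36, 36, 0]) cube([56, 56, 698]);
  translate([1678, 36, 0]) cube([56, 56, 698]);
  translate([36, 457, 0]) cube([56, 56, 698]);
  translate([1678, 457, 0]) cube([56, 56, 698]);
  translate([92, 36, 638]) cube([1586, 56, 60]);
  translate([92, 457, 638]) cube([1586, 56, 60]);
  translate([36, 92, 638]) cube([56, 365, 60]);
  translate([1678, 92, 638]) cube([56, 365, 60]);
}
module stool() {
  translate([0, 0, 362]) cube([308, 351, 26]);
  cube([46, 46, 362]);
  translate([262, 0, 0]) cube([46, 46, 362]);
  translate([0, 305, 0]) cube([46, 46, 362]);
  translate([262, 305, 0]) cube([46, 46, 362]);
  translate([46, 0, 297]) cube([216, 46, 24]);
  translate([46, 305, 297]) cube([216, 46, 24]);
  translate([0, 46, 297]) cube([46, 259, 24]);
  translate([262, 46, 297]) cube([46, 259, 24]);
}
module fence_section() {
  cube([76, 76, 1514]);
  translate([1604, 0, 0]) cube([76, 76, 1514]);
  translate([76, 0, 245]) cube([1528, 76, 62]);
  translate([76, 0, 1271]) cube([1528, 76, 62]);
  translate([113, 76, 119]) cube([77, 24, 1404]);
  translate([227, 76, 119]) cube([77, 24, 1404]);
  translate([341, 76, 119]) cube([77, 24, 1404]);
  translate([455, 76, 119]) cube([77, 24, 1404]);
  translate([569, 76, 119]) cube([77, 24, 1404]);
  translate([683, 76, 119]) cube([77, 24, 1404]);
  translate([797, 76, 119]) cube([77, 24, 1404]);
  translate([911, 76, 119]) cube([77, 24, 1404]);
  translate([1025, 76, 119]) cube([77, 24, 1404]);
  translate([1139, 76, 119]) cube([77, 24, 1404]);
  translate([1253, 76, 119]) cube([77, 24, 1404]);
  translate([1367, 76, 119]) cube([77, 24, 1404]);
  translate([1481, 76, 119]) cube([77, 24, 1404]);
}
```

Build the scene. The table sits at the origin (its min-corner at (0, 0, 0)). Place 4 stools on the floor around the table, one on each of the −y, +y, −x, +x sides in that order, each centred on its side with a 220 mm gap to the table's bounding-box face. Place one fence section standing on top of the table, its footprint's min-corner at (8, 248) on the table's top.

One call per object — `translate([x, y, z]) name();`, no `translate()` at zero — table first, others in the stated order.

table();
translate([731, -571, 0]) stool();
translate([731, 769, 0]) stool();
translate([-528, 99, 0]) stool();
translate([1990, 99, 0]) stool();
translate([8, 248, 736]) fence_section();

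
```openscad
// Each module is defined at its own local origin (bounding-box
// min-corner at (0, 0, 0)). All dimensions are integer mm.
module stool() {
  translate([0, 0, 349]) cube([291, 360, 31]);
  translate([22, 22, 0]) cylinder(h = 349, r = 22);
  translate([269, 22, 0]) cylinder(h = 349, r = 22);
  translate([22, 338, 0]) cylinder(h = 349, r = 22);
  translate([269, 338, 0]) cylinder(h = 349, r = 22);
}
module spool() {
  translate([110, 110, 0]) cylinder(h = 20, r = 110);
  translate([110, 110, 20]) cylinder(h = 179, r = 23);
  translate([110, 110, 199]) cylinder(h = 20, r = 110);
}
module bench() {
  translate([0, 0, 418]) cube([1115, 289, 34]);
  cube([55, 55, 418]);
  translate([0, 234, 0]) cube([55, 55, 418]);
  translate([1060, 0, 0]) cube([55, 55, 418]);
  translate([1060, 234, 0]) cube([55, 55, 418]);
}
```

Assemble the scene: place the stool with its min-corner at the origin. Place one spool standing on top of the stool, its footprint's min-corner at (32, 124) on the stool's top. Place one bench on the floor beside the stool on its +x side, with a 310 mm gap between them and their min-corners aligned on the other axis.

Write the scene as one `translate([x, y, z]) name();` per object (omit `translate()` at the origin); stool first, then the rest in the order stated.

stool();
translate([32, 124, 380]) spool();
translate([601, 0, 0]) bench();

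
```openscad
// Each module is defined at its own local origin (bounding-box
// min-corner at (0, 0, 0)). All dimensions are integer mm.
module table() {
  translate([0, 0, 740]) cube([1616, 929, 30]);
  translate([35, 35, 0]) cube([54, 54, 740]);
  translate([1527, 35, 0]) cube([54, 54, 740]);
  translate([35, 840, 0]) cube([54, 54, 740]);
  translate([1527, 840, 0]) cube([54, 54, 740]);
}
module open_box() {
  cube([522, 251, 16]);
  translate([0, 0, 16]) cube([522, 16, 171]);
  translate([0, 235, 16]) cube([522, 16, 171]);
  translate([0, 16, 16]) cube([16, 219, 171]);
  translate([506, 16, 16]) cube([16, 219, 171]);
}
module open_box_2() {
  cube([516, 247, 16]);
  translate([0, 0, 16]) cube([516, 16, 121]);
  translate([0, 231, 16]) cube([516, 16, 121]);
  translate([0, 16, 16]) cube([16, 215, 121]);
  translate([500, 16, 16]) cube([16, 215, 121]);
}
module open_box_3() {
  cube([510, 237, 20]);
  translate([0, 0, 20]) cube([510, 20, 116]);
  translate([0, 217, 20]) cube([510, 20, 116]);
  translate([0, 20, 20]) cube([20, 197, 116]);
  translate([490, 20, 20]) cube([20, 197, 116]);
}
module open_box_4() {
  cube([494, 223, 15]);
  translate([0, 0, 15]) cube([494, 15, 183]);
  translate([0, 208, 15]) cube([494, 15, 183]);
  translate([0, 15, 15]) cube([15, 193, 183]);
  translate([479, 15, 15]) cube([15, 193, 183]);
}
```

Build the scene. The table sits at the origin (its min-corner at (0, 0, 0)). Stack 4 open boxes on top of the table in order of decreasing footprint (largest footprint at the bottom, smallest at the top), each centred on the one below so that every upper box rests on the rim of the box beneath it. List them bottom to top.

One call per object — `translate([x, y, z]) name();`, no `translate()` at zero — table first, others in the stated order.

table();
translate([547, 339, 770]) open_box();
translate([550, 341, 957]) open_box_2();
translate([553, 346, 1094]) open_box_3();
translate([561, 353, 1230]) open_box_4();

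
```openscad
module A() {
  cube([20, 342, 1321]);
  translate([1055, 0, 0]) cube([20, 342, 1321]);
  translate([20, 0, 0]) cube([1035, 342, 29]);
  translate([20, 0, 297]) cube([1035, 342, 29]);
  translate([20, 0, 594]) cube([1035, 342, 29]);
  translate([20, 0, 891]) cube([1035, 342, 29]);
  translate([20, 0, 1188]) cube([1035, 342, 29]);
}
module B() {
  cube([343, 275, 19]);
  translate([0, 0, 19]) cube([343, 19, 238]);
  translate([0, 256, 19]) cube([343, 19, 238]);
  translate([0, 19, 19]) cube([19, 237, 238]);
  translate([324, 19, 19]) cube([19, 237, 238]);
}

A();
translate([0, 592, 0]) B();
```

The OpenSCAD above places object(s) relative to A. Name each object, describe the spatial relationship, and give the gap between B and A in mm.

The open box's nearest face is 250 mm from the bookshelf's +y face.

A is a bookshelf. B is an open box. The open box is on the floor beside the bookshelf on its +y side. The gap between the open box and the bookshelf is 250 mm.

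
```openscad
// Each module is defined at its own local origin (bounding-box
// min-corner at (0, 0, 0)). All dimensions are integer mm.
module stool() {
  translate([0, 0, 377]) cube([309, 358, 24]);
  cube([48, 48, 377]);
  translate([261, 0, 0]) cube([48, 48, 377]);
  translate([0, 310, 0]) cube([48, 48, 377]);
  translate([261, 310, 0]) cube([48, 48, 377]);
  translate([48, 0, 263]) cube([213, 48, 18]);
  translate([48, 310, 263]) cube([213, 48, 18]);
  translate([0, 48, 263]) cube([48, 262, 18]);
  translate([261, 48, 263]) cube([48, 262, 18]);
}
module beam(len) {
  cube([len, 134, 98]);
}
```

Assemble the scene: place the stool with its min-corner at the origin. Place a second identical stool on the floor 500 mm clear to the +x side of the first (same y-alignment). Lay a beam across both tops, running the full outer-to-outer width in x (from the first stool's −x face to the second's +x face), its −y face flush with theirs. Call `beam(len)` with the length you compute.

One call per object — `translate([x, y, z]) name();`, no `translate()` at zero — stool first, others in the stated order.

stool();
translate([809, 0, 0]) stool();
translate([0, 0, 401]) beam(1118);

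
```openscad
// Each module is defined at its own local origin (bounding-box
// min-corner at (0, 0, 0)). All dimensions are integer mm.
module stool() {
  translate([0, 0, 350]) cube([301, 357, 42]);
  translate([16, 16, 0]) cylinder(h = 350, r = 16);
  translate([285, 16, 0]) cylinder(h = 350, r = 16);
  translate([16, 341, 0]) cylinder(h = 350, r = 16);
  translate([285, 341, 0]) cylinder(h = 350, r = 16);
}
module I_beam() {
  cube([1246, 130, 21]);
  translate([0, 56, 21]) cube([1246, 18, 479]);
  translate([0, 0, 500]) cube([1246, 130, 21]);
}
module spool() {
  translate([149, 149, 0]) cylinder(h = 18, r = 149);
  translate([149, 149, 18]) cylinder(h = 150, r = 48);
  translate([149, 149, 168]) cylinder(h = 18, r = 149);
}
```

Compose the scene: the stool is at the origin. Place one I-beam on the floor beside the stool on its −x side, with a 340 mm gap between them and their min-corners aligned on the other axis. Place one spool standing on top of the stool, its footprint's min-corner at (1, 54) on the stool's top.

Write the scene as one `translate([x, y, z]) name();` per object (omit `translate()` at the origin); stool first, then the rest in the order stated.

stool();
translate([-1586, 0, 0]) I_beam();
translate([1, 54, 392]) spool();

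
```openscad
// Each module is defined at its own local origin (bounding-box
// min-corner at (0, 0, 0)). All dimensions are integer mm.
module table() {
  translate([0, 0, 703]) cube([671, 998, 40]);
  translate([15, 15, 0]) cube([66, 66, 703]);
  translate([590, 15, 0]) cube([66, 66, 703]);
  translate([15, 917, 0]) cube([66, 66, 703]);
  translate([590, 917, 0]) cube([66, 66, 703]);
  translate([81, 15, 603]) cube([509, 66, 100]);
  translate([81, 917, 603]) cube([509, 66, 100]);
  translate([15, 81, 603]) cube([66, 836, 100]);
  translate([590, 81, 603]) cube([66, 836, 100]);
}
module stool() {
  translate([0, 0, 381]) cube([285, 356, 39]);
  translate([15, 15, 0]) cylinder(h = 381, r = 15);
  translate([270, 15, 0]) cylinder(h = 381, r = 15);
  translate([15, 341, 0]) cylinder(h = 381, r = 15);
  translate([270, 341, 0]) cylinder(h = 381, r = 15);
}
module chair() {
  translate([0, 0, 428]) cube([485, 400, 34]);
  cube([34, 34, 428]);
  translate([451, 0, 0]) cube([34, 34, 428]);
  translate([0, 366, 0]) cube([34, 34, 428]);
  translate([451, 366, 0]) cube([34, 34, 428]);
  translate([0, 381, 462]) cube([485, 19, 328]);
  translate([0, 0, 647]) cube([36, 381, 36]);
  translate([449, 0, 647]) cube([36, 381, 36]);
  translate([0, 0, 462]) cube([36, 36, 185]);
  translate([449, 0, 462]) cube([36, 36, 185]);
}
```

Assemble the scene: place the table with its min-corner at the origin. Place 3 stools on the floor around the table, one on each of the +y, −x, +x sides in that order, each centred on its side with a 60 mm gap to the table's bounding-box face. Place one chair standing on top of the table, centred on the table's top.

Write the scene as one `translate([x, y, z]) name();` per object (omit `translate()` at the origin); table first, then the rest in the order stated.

table();
translate([193, 1058, 0]) stool();
translate([-345, 321, 0]) stool();
translate([731, 321, 0]) stool();
translate([93, 299, 743]) chair();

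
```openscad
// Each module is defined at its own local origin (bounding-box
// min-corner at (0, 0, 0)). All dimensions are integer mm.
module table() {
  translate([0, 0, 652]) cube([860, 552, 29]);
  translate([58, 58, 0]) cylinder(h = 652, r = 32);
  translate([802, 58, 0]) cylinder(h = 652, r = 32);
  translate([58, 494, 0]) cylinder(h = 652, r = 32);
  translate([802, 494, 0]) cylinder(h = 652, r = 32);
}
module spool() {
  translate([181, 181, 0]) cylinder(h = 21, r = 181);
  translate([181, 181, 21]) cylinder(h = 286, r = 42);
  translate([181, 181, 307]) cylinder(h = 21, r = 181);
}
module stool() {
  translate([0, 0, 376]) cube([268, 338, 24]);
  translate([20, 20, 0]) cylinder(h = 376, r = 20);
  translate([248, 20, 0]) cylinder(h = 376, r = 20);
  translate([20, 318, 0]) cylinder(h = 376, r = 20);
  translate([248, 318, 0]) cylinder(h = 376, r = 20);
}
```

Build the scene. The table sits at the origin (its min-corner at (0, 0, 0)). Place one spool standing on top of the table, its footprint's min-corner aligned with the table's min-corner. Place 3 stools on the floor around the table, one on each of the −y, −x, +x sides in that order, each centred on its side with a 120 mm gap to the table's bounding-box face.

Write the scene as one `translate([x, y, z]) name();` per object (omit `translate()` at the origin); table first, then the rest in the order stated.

table();
translate([0, 0, 681]) spool();
translate([296, -458, 0]) stool();
translate([-388, 107, 0]) stool();
translate([980, 107, 0]) stool();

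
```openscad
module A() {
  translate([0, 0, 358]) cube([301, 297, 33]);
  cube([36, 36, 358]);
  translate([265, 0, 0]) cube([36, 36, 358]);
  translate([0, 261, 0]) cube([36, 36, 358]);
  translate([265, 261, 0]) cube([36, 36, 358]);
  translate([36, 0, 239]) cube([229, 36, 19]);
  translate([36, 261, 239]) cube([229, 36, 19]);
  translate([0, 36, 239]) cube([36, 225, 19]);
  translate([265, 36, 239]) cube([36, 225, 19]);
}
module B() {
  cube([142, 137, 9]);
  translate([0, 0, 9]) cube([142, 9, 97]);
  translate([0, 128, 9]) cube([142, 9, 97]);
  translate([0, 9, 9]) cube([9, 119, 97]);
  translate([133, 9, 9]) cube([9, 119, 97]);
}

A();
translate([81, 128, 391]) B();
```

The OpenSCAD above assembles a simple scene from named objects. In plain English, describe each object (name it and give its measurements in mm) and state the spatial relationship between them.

A is a four-legged stool. The seat is 301×297 mm, 33 mm thick, top at z = 391 mm. It stands on four square legs, each 36×36 mm in cross-section, from z = 0 to the seat underside, each flush with a corner of the seat. Four stretchers, 36 mm wide and 19 mm tall, connect adjacent legs with their undersides at z = 239 mm, each running between the inner faces of the legs it joins and aligned with the legs' outer faces on the other axis.

B is an open-topped rectangular box: outside dimensions 142×137×106 mm, with a uniform wall and base thickness of 9 mm. The base is a full 142×137 slab on the floor; four walls sit on top of the base. The front and back walls (the −y and +y sides) span the full width; the two side walls fit between them.

The open box is on top of the stool.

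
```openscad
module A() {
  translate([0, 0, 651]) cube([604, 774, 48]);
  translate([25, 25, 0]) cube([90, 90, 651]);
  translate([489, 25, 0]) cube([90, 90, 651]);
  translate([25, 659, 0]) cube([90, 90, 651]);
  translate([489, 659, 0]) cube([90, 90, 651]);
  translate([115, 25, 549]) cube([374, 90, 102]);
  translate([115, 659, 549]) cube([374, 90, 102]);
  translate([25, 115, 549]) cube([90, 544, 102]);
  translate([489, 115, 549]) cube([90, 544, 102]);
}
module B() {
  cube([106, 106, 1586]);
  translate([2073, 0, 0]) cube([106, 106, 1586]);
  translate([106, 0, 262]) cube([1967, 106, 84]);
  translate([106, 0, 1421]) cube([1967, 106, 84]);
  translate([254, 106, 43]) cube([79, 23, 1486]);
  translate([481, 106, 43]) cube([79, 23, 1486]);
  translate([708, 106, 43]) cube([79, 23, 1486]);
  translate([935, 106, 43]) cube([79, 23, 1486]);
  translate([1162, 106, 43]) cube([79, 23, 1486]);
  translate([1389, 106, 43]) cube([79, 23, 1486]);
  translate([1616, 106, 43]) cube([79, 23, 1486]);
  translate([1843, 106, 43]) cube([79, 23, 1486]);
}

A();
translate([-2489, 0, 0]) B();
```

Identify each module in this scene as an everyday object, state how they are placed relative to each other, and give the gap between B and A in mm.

The fence section's nearest face is 310 mm from the table's −x face.

A is a table. B is a fence section. The fence section is on the floor beside the table on its −x side. The gap between the fence section and the table is 310 mm.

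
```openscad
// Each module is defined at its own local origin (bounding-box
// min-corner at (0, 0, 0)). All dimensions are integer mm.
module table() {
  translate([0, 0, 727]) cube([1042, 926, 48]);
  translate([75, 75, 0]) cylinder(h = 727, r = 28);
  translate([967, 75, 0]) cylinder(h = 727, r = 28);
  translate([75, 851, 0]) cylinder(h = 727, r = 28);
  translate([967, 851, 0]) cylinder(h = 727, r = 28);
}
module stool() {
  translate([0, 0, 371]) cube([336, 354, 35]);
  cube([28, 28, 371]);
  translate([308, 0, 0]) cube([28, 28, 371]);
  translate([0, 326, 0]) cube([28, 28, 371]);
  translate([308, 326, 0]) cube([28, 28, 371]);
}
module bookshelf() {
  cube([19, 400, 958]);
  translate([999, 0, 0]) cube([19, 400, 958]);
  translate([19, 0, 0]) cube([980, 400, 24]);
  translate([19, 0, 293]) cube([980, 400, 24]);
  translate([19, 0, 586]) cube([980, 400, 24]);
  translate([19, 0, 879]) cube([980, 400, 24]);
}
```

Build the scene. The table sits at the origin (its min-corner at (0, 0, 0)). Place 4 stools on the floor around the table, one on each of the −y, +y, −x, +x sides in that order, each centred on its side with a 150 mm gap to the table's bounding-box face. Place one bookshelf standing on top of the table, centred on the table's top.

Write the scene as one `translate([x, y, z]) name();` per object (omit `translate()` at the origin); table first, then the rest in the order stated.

table();
translate([353, -504, 0]) stool();
translate([353, 1076, 0]) stool();
translate([-486, 286, 0]) stool();
translate([1192, 286, 0]) stool();
translate([12, 263, 775]) bookshelf();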